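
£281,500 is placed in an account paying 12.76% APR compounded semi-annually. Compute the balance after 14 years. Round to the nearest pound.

£1,590,589

i = 0.1276/2 = 0.0638 per half-year; n = 14·2 = 28.
281,500 × (1+0.0638)^28 = 281,500 × 5.650405 = 1,590,589.1174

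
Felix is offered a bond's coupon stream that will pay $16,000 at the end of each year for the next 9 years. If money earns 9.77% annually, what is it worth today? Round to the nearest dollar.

$92,993

PV = 16000 × [1 − (1+0.0977)^(−9)] / 0.0977 = 16000 × 5.812053 = 92,992.8445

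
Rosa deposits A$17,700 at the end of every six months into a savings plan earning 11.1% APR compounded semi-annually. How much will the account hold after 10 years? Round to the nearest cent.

A$620,469.14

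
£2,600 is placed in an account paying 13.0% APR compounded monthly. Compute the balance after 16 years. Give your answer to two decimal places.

Periodic rate i = 0.13/12 = 0.0108333; n = 16 × 12 = 192 periods.
FV = PV·(1+i)^n = 2,600 × 7.915430 = 20,580.1186

£20,580.12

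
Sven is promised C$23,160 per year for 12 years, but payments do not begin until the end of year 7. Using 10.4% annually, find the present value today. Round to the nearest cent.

Value one period before first payment (t=6): 23160 × [1 − (1+0.104)^(−12)] / 0.104 = 23160 × 6.682211 = 154,760.0052
Discount back 6 years: 154,760.0052 × (1+0.104)^(−6) = 154,760.0052 × 0.552313 = 85,476.0206

C$85,476.02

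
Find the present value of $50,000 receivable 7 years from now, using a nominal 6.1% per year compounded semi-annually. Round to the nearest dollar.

$32,832

With 2 periods per year: i = 0.0305, n = 14.
Discount factor = (1+0.0305)^(−14) = 0.656641; PV = 50,000 × 0.656641 = 32,832.0544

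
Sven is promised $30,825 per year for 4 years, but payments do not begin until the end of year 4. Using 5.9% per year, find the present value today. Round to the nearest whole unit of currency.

$90,142

Value one period before first payment (t=3): 30825 × [1 − (1+0.059)^(−4)] / 0.059 = 30825 × 3.473055 = 107,056.9184
Discount back 3 years: 107,056.9184 × (1+0.059)^(−3) = 107,056.9184 × 0.842000 = 90,141.9311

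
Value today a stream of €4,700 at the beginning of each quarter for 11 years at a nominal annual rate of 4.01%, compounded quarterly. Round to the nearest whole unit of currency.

i = 0.0401/4 = 0.010025 per quarter; n = 11·4 = 44.
Annuity factor a(44|0.010025) × (1+i) = 35.792375; PV = 4700 × 35.792375 = 168,224.1613
(annuity-due: payments at period start, so ×(1+i).)

€168,224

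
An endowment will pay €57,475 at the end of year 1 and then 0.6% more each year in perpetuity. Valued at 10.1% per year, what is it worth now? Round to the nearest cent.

PV = PMT / (i − g) = 57475 / (0.101 − 0.006) = 57475 / 0.095000 = 605,000.0000

€605,000.00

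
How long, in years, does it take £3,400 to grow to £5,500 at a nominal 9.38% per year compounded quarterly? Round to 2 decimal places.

Periodic rate i = 0.0938/4 = 0.02345.
(1+i)^n = 5500/3400 = 1.61765, so n = ln 1.61765 / ln 1.02345 = 20.7501 quarters
= 20.7501/4 years

5.19 years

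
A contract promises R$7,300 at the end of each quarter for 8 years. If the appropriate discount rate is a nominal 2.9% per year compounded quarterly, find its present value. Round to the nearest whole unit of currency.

With 4 periods per year: i = 0.00725, n = 32.
PV = PMT · [1 − (1+i)^(−n)] / i = 7300 · 28.467578 = 207,813.3158

R$207,813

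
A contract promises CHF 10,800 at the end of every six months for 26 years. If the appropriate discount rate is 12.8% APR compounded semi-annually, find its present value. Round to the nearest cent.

i = 0.128/2 = 0.064 per half-year; n = 26·2 = 52.
PV = PMT · [1 − (1+i)^(−n)] / i = 10800 · 15.004338 = 162,046.8471

CHF 162,046.85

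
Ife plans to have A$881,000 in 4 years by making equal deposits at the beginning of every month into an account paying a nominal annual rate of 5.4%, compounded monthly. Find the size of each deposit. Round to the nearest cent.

A$16,410.48

i = 0.054/12 = 0.0045 per month; n = 4·12 = 48.
FV-annuity factor × (1+i) = 53.685202; PMT = 881000 / 53.685202 = 16,410.4813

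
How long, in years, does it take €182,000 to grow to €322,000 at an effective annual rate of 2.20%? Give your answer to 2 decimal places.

n = ln(322000/182000) / ln(1+0.022) = ln(1.76923) / 0.021761 = 26.2181 years

26.22 years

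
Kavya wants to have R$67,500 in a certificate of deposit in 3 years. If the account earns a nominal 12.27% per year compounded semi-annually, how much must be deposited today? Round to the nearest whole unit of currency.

R$47,223

Periodic rate i = 0.1227/2 = 0.06135; n = 3 × 2 = 6 periods.
PV = FV·(1+i)^(−n) = 67,500 × 0.699598 = 47,222.8319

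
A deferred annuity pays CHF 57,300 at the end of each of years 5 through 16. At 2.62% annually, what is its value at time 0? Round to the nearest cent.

CHF 526,173.77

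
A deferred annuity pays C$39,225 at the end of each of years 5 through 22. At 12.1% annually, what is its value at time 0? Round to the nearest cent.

Value one period before first payment (t=4): 39225 × [1 − (1+0.121)^(−18)] / 0.121 = 39225 × 7.206882 = 282,689.9425
Discount back 4 years: 282,689.9425 × (1+0.121)^(−4) = 282,689.9425 × 0.633253 = 179,014.3752

C$179,014.38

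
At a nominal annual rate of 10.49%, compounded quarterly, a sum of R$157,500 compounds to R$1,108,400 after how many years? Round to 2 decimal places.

Periodic rate i = 0.1049/4 = 0.026225.
(1+i)^n = 1.1084e+06/157500 = 7.03746, so n = ln 7.03746 / ln 1.02622 = 75.3755 quarters
= 75.3755/4 years

18.84 years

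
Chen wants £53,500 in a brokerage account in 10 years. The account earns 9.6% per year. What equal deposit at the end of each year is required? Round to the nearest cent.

£3,421.83

PMT = 53500 / ( [(1+0.096)^10 − 1] / 0.096 ) = 53500 / 15.634928 = 3,421.8259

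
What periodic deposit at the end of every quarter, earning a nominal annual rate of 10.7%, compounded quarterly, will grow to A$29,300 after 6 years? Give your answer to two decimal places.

With 4 periods per year: i = 0.02675, n = 24.
FV-annuity factor = 33.058435; PMT = 29300 / 33.058435 = 886.3093

A$886.31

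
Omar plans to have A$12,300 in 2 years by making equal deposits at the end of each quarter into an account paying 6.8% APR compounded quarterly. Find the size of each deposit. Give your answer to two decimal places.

A$1,448.33

i = 0.068/4 = 0.017 per quarter; n = 2·4 = 8.
FV-annuity factor = 8.492533; PMT = 12300 / 8.492533 = 1,448.3312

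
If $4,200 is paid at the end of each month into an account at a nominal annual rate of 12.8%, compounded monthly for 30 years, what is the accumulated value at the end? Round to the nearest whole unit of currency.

$17,556,883

i = 0.128/12 = 0.0106667 per month; n = 30·12 = 360.
Accumulation factor s(360|0.0106667) = 4180.210292; FV = 4200 × 4180.210292 = 17,556,883.2252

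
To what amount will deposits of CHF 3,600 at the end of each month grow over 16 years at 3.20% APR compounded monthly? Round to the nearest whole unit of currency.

CHF 901,109

Periodic rate i = 0.032/12 = 0.00266667; n = 16 × 12 = 192 periods.
FV = PMT · [(1+i)^n − 1] / i = 3600 · 250.308151 = 901,109.3451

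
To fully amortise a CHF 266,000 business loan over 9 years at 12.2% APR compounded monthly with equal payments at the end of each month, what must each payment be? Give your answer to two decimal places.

CHF 4,069.06

Periodic rate i = 0.122/12 = 0.0101667; n = 9 × 12 = 108 periods.
PMT = 266000 / ( [1 − (1+0.0101667)^(−108)] / 0.0101667 ) = 266000 / 65.371304 = 4,069.0637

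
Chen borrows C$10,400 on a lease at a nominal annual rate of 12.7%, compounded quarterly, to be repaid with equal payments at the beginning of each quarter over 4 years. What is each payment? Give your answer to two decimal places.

i = 0.127/4 = 0.03175 per quarter; n = 4·4 = 16.
PMT = 10400 / ( [1 − (1+0.03175)^(−16)] / 0.03175 × (1+i) ) = 10400 / 12.788219 = 813.2485

C$813.25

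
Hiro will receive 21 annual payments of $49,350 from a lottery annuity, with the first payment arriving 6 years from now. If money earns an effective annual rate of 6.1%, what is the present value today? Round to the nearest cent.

PV at t=5 (ordinary 21-year annuity): 49350 × a(21|0.061) = 49350 × 11.665773 = 575,705.9065
PV₀ = 575,705.9065 / (1+0.061)^5 = 575,705.9065 / 1.344550 = 428,177.4246

$428,177.42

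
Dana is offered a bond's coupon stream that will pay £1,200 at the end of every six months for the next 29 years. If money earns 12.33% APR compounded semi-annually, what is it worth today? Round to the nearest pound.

i = 0.1233/2 = 0.06165 per half-year; n = 29·2 = 58.
Annuity factor a(58|0.06165) = 15.715767; PV = 1200 × 15.715767 = 18,858.9205

£18,859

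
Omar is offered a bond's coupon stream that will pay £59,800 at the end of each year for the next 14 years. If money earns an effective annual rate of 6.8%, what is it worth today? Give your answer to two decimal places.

£529,309.65

Annuity factor a(14|0.068) = 8.851332; PV = 59800 × 8.851332 = 529,309.6504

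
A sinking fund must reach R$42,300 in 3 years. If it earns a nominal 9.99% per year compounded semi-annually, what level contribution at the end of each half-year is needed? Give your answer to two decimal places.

R$6,219.62

With 2 periods per year: i = 0.04995, n = 6.
PMT = 42300 / ( [(1+0.04995)^6 − 1] / 0.04995 ) = 42300 / 6.801057 = 6,219.6214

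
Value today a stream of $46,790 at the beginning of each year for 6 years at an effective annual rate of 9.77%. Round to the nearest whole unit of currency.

PV = PMT · [1 − (1+i)^(−n)] / i × (1+i) = 46790 · 4.813166 = 225,208.0323
(annuity-due: payments at period start, so ×(1+i).)

$225,208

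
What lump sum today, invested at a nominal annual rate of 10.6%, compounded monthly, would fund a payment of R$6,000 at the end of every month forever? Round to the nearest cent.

R$679,245.28

Periodic rate i = 0.106/12 = 0.00883333.
PV = PMT / i = 6000 / 0.00883333 = 679,245.2830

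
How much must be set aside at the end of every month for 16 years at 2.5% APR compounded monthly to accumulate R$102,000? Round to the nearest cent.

R$432.61

With 12 periods per year: i = 0.00208333, n = 192.
PMT = 102000 / ( [(1+0.00208333)^192 − 1] / 0.00208333 ) = 102000 / 235.777966 = 432.6104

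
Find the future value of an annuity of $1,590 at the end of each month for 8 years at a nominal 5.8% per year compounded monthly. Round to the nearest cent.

With 12 periods per year: i = 0.00483333, n = 96.
Accumulation factor s(96|0.00483333) = 121.788889; FV = 1590 × 121.788889 = 193,644.3329

$193,644.33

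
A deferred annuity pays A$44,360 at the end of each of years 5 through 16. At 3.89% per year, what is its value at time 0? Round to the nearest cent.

Value one period before first payment (t=4): 44360 × [1 − (1+0.0389)^(−12)] / 0.0389 = 44360 × 9.445260 = 418,991.7180
PV₀ = 418,991.7180 / (1+0.0389)^4 = 418,991.7180 / 1.164917 = 359,675.1666

A$359,675.17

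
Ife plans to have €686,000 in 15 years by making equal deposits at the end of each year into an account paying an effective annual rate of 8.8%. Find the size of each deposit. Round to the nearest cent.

PMT = 686000 / ( [(1+0.088)^15 − 1] / 0.088 ) = 686000 / 28.903501 = 23,734.1489

€23,734.15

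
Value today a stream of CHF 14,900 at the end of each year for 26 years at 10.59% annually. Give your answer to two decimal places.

CHF 130,426.23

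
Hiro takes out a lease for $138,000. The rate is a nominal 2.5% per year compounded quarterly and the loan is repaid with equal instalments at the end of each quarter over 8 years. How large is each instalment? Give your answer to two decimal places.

i = 0.025/4 = 0.00625 per quarter; n = 8·4 = 32.
PMT = 138000 / ( [1 − (1+0.00625)^(−32)] / 0.00625 ) = 138000 / 28.921521 = 4,771.5333

$4,771.53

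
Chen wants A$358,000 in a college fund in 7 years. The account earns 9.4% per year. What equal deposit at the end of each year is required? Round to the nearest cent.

A$38,436.67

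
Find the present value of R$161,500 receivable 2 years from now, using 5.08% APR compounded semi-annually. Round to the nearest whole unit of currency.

R$146,083

i = 0.0508/2 = 0.0254 per half-year; n = 2·2 = 4.
Discount factor = (1+0.0254)^(−4) = 0.904538; PV = 161,500 × 0.904538 = 146,082.8638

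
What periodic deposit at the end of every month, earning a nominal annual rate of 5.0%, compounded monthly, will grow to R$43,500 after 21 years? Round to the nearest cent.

i = 0.05/12 = 0.00416667 per month; n = 21·12 = 252.
FV-annuity factor = 444.341787; PMT = 43500 / 444.341787 = 97.8976

R$97.90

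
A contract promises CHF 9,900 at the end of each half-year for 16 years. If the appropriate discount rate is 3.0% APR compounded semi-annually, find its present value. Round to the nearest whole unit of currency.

CHF 250,145

With 2 periods per year: i = 0.015, n = 32.
Annuity factor a(32|0.015) = 25.267139; PV = 9900 × 25.267139 = 250,144.6735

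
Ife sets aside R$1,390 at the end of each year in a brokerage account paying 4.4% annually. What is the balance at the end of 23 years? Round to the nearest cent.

R$53,458.95

Accumulation factor s(23|0.044) = 38.459676; FV = 1390 × 38.459676 = 53,458.9490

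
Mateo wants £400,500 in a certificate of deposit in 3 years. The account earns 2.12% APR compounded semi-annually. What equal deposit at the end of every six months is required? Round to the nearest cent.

£65,002.88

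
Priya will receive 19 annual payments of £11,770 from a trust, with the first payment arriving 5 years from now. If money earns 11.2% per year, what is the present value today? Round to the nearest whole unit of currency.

£59,585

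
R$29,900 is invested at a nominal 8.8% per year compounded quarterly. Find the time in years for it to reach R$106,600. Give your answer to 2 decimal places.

Periodic rate i = 0.088/4 = 0.022.
n = ln(106600/29900) / ln(1+0.022) = ln(3.56522) / 0.021761 = 58.4163 quarters
= 58.4163/4 years

14.60 years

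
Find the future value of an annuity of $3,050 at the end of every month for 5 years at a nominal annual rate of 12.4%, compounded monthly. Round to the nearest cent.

i = 0.124/12 = 0.0103333 per month; n = 5·12 = 60.
FV = 3050 × [(1+0.0103333)^60 − 1] / 0.0103333 = 3050 × 82.550650 = 251,779.4814

$251,779.48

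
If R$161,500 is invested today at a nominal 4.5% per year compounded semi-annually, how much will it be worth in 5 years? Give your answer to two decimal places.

R$201,746.35

Periodic rate i = 0.045/2 = 0.0225; n = 5 × 2 = 10 periods.
FV = PV·(1+i)^n = 161,500 × 1.249203 = 201,746.3534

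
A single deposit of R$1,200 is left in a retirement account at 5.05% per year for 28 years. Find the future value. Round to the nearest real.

FV = PV·(1+i)^n = 1,200 × 3.972735 = 4,767.2819

R$4,767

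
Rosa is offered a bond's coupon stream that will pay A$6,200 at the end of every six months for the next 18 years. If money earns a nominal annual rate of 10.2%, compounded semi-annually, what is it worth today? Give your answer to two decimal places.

i = 0.102/2 = 0.051 per half-year; n = 18·2 = 36.
PV = PMT · [1 − (1+i)^(−n)] / i = 6200 · 16.336455 = 101,286.0223

A$101,286.02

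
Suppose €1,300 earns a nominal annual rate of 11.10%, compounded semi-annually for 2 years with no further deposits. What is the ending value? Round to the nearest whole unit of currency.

€1,614

i = 0.111/2 = 0.0555 per half-year; n = 2·2 = 4.
1,300 × (1+0.0555)^4 = 1,300 × 1.241175 = 1,613.5272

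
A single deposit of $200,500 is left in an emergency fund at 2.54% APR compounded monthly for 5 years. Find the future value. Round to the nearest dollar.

$227,621

i = 0.0254/12 = 0.00211667 per month; n = 5·12 = 60.
FV = 200,500 × (1 + 0.00211667)^60 = 227,620.5590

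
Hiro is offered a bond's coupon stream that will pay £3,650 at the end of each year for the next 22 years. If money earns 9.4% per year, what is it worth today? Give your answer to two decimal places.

£33,449.77

PV = 3650 × [1 − (1+0.094)^(−22)] / 0.094 = 3650 × 9.164320 = 33,449.7668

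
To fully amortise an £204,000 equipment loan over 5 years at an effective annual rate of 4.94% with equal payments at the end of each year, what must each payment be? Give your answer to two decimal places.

£47,040.74

Annuity-PV factor = 4.336667; PMT = 204000 / 4.336667 = 47,040.7354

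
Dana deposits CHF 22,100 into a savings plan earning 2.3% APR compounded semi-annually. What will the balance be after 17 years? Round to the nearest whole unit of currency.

With 2 periods per year: i = 0.0115, n = 34.
FV = 22,100 × (1 + 0.0115)^34 = 32,601.1136

CHF 32,601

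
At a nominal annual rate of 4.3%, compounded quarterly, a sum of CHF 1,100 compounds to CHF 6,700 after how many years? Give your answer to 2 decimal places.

42.24 years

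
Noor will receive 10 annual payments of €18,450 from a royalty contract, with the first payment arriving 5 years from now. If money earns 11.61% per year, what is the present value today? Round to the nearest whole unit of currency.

€68,268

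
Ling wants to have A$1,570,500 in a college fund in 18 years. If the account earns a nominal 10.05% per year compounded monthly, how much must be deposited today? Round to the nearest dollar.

A$259,221

With 12 periods per year: i = 0.008375, n = 216.
PV = FV·(1+i)^(−n) = 1,570,500 × 0.165057 = 259,221.3878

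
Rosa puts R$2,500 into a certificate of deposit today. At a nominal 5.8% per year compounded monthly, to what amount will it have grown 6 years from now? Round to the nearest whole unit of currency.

R$3,538

With 12 periods per year: i = 0.00483333, n = 72.
FV = PV·(1+i)^n = 2,500 × 1.415046 = 3,537.6138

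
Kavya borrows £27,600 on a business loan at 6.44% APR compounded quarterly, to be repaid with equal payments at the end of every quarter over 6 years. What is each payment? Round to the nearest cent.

Periodic rate i = 0.0644/4 = 0.0161; n = 6 × 4 = 24 periods.
PMT = 27600 / ( [1 − (1+0.0161)^(−24)] / 0.0161 ) = 27600 / 19.776828 = 1,395.5726

£1,395.57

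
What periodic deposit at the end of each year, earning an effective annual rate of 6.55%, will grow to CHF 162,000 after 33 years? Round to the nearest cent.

FV-annuity factor = 108.618954; PMT = 162000 / 108.618954 = 1,491.4524

CHF 1,491.45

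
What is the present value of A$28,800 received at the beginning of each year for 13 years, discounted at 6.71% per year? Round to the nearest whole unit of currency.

A$261,127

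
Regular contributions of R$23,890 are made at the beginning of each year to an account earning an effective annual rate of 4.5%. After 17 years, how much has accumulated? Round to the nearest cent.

R$617,677.95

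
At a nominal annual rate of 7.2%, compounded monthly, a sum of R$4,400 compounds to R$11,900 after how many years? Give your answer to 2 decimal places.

13.86 years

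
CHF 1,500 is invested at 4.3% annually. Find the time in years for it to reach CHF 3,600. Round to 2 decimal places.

20.79 years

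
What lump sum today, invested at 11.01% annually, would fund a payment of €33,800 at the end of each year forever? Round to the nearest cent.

PV = C/r = 33800/0.1101 = 306,993.6421

€306,993.64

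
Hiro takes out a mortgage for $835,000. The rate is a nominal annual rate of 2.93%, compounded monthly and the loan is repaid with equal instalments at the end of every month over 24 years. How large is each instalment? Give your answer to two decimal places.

$4,040.60

With 12 periods per year: i = 0.00244167, n = 288.
Annuity-PV factor = 206.652609; PMT = 835000 / 206.652609 = 4,040.5974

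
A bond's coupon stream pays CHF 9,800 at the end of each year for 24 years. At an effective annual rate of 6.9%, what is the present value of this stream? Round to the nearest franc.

CHF 113,393

Annuity factor a(24|0.069) = 11.570715; PV = 9800 × 11.570715 = 113,393.0049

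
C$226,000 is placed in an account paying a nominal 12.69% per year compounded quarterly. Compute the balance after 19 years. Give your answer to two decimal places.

i = 0.1269/4 = 0.031725 per quarter; n = 19·4 = 76.
226,000 × (1+0.031725)^76 = 226,000 × 10.736445 = 2,426,436.6453

C$2,426,436.65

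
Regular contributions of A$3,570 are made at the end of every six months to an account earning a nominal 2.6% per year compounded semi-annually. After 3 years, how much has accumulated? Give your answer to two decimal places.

Periodic rate i = 0.026/2 = 0.013; n = 3 × 2 = 6 periods.
FV = PMT · [(1+i)^n − 1] / i = 3570 · 6.198413 = 22,128.3349

A$22,128.33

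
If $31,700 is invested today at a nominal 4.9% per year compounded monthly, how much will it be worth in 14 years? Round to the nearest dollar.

$62,861

With 12 periods per year: i = 0.00408333, n = 168.
FV = PV·(1+i)^n = 31,700 × 1.982985 = 62,860.6203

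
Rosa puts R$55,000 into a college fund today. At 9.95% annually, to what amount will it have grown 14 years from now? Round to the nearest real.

R$207,537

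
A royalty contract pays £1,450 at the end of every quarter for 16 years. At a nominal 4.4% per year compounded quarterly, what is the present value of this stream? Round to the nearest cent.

Periodic rate i = 0.044/4 = 0.011; n = 16 × 4 = 64 periods.
Annuity factor a(64|0.011) = 45.772022; PV = 1450 × 45.772022 = 66,369.4314

£66,369.43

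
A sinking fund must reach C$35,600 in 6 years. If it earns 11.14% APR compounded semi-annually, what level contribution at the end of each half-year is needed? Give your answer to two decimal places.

C$2,163.81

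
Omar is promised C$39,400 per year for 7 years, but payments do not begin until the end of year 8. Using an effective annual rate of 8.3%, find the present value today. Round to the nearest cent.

C$116,195.39

Value one period before first payment (t=7): 39400 × [1 − (1+0.083)^(−7)] / 0.083 = 39400 × 5.153376 = 203,043.0257
PV₀ = 203,043.0257 / (1+0.083)^7 = 203,043.0257 / 1.747428 = 116,195.3853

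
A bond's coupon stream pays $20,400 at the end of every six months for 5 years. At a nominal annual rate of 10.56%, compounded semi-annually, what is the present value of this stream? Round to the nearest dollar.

$155,403

i = 0.1056/2 = 0.0528 per half-year; n = 5·2 = 10.
Annuity factor a(10|0.0528) = 7.617807; PV = 20400 × 7.617807 = 155,403.2581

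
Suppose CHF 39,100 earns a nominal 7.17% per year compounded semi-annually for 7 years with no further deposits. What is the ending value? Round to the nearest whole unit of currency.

i = 0.0717/2 = 0.03585 per half-year; n = 7·2 = 14.
39,100 × (1+0.03585)^14 = 39,100 × 1.637405 = 64,022.5463

CHF 64,023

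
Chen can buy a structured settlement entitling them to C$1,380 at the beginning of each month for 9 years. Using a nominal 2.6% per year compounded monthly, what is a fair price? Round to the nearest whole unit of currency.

Periodic rate i = 0.026/12 = 0.00216667; n = 9 × 12 = 108 periods.
PV = 1380 × [1 − (1+0.00216667)^(−108)] / 0.00216667 × (1+i) = 1380 × 96.410517 = 133,046.5132
Payments are at the start of each period, so multiply by (1+i).

C$133,047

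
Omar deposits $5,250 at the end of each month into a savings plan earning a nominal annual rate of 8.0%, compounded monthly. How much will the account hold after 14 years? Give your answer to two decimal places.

With 12 periods per year: i = 0.00666667, n = 168.
Accumulation factor s(168|0.00666667) = 308.022574; FV = 5250 × 308.022574 = 1,617,118.5128

$1,617,118.51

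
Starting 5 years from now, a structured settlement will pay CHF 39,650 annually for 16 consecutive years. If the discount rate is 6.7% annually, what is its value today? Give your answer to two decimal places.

Value one period before first payment (t=4): 39650 × [1 − (1+0.067)^(−16)] / 0.067 = 39650 × 9.637336 = 382,120.3771
Discount back 4 years: 382,120.3771 × (1+0.067)^(−4) = 382,120.3771 × 0.771511 = 294,810.2099

CHF 294,810.21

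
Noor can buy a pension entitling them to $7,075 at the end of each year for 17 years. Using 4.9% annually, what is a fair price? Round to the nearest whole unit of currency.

$80,363

Annuity factor a(17|0.049) = 11.358746; PV = 7075 × 11.358746 = 80,363.1269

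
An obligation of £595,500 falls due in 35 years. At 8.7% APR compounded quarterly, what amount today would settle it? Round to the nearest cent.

£29,284.06

With 4 periods per year: i = 0.02175, n = 140.
PV = 595,500 / (1 + 0.02175)^140 = 595,500 / 20.335296 = 29,284.0589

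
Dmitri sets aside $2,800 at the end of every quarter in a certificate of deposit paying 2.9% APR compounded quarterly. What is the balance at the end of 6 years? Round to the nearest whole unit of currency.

Periodic rate i = 0.029/4 = 0.00725; n = 6 × 4 = 24 periods.
FV = 2800 × [(1+0.00725)^24 − 1] / 0.00725 = 2800 × 26.111556 = 73,112.3568

$73,112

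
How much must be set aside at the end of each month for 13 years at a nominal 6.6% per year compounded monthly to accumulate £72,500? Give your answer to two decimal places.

Periodic rate i = 0.066/12 = 0.0055; n = 13 × 12 = 156 periods.
FV-annuity factor = 245.982035; PMT = 72500 / 245.982035 = 294.7370

£294.74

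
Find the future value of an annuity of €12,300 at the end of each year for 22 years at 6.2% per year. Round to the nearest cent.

FV = 12300 × [(1+0.062)^22 − 1] / 0.062 = 12300 × 44.453536 = 546,778.4904

€546,778.49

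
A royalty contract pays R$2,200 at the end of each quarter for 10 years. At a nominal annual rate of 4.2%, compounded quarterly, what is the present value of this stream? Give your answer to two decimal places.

i = 0.042/4 = 0.0105 per quarter; n = 10·4 = 40.
PV = 2200 × [1 − (1+0.0105)^(−40)] / 0.0105 = 2200 × 32.525036 = 71,555.0792

R$71,555.08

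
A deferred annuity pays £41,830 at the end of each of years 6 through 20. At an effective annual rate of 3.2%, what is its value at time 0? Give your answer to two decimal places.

PV at t=5 (ordinary 15-year annuity): 41830 × a(15|0.032) = 41830 × 11.767057 = 492,215.9899
Discount back 5 years: 492,215.9899 × (1+0.032)^(−5) = 492,215.9899 × 0.854283 = 420,491.5099

£420,491.51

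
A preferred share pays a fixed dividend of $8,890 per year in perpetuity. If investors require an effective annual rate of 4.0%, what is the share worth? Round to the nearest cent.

PV = C/r = 8890/0.04 = 222,250.0000

$222,250.00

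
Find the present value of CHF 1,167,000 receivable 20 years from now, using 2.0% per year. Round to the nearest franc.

CHF 785,358

Discount factor = (1+0.02)^(−20) = 0.672971; PV = 1,167,000 × 0.672971 = 785,357.5457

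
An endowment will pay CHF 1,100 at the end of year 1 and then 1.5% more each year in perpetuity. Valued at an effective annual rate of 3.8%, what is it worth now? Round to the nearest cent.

CHF 47,826.09

PV = PMT / (i − g) = 1100 / (0.038 − 0.015) = 1100 / 0.023000 = 47,826.0870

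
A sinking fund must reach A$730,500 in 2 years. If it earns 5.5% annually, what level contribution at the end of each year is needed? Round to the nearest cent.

PMT = 730500 / ( [(1+0.055)^2 − 1] / 0.055 ) = 730500 / 2.055000 = 355,474.4526

A$355,474.45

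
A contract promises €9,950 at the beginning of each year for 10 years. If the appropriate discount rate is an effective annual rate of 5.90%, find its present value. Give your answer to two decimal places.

€77,922.36

Annuity factor a(10|0.059) × (1+i) = 7.831393; PV = 9950 × 7.831393 = 77,922.3618
(annuity-due: payments at period start, so ×(1+i).)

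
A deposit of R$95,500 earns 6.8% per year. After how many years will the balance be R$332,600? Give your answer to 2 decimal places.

18.97 years

n = ln(332600/95500) / ln(1+0.068) = ln(3.48272) / 0.065788 = 18.9673 years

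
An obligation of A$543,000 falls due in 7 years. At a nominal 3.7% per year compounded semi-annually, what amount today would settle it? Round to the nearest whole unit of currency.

i = 0.037/2 = 0.0185 per half-year; n = 7·2 = 14.
PV = 543,000 / (1 + 0.0185)^14 = 543,000 / 1.292571 = 420,092.9206

A$420,093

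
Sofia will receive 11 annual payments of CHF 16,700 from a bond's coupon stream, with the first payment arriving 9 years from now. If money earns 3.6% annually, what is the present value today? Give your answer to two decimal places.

PV at t=8 (ordinary 11-year annuity): 16700 × a(11|0.036) = 16700 × 8.952552 = 149,507.6212
PV₀ = 149,507.6212 / (1+0.036)^8 = 149,507.6212 / 1.327022 = 112,664.0316

CHF 112,664.03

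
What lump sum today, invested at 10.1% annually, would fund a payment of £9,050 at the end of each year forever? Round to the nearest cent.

PV = C/r = 9050/0.101 = 89,603.9604

£89,603.96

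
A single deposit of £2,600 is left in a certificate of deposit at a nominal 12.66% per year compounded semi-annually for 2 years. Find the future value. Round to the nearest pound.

£3,324

Periodic rate i = 0.1266/2 = 0.0633; n = 2 × 2 = 4 periods.
FV = PV·(1+i)^n = 2,600 × 1.278272 = 3,323.5070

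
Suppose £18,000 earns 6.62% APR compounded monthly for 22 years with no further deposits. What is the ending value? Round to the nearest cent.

i = 0.0662/12 = 0.00551667 per month; n = 22·12 = 264.
FV = 18,000 × (1 + 0.00551667)^264 = 76,920.2549

£76,920.25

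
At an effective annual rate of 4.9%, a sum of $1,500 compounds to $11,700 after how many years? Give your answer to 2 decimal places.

n = ln(11700/1500) / ln(1+0.049) = ln(7.80000) / 0.047837 = 42.9398 years

42.94 years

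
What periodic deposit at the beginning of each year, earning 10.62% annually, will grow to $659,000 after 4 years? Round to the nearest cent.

$127,197.97

FV-annuity factor × (1+i) = 5.180900; PMT = 659000 / 5.180900 = 127,197.9660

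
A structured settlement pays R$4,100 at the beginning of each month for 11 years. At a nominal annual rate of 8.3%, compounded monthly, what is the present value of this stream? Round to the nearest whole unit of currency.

i = 0.083/12 = 0.00691667 per month; n = 11·12 = 132.
PV = PMT · [1 − (1+i)^(−n)] / i × (1+i) = 4100 · 86.971137 = 356,581.6616
(Beginning-of-period payments → annuity-due factor ×(1+i).)

R$356,582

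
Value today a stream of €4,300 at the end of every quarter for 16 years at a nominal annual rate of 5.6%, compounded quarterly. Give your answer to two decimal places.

€180,985.87

Periodic rate i = 0.056/4 = 0.014; n = 16 × 4 = 64 periods.
PV = PMT · [1 − (1+i)^(−n)] / i = 4300 · 42.089738 = 180,985.8725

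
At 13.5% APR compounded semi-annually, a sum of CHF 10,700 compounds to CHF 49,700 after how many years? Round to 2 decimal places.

Periodic rate i = 0.135/2 = 0.0675.
(1+i)^n = 49700/10700 = 4.64486, so n = ln 4.64486 / ln 1.0675 = 23.5115 half-years
= 23.5115/2 years

11.76 years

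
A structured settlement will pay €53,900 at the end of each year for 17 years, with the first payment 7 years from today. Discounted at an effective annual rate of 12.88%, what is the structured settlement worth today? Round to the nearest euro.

Value one period before first payment (t=6): 53900 × [1 − (1+0.1288)^(−17)] / 0.1288 = 53900 × 6.774066 = 365,122.1840
Discount back 6 years: 365,122.1840 × (1+0.1288)^(−6) = 365,122.1840 × 0.483390 = 176,496.5481

€176,497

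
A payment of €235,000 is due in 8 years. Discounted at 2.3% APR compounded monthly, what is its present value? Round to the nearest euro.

With 12 periods per year: i = 0.00191667, n = 96.
PV = FV·(1+i)^(−n) = 235,000 × 0.832082 = 195,539.3470

€195,539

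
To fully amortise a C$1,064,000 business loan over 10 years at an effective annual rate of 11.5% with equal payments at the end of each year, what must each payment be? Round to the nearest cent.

C$184,473.35

Annuity-PV factor = 5.767771; PMT = 1.064e+06 / 5.767771 = 184,473.3517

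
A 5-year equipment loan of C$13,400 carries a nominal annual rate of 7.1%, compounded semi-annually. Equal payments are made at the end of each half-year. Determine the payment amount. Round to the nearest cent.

With 2 periods per year: i = 0.0355, n = 10.
Annuity-PV factor = 8.295685; PMT = 13400 / 8.295685 = 1,615.2975

C$1,615.30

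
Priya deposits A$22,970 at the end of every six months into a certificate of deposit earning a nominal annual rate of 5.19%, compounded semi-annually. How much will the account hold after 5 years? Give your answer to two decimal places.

i = 0.0519/2 = 0.02595 per half-year; n = 5·2 = 10.
FV = 22970 × [(1+0.02595)^10 − 1] / 0.02595 = 22970 × 11.252345 = 258,466.3598

A$258,466.36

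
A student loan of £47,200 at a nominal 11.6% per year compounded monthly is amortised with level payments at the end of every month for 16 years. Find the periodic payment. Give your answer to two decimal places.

£541.69

With 12 periods per year: i = 0.00966667, n = 192.
Annuity-PV factor = 87.134906; PMT = 47200 / 87.134906 = 541.6888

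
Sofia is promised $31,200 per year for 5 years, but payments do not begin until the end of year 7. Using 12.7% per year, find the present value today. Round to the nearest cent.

$53,950.84

Value one period before first payment (t=6): 31200 × [1 − (1+0.127)^(−5)] / 0.127 = 31200 × 3.543130 = 110,545.6647
PV₀ = 110,545.6647 / (1+0.127)^6 = 110,545.6647 / 2.049007 = 53,950.8410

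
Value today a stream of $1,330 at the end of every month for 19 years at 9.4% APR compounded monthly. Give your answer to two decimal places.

With 12 periods per year: i = 0.00783333, n = 228.
PV = PMT · [1 − (1+i)^(−n)] / i = 1330 · 106.110648 = 141,127.1619

$141,127.16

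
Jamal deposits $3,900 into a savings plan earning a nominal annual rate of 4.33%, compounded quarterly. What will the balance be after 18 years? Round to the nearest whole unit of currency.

$8,467

With 4 periods per year: i = 0.010825, n = 72.
3,900 × (1+0.010825)^72 = 3,900 × 2.171052 = 8,467.1016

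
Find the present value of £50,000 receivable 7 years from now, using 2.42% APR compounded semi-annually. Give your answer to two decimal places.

i = 0.0242/2 = 0.0121 per half-year; n = 7·2 = 14.
Discount factor = (1+0.0121)^(−14) = 0.845030; PV = 50,000 × 0.845030 = 42,251.4927

£42,251.49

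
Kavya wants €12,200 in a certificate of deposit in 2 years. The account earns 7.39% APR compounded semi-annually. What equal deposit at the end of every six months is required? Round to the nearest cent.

€2,886.06

Periodic rate i = 0.0739/2 = 0.03695; n = 2 × 2 = 4 periods.
PMT = 12200 / ( [(1+0.03695)^4 − 1] / 0.03695 ) = 12200 / 4.227212 = 2,886.0632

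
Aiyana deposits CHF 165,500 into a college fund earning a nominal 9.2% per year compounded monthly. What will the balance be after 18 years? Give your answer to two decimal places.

CHF 861,483.11

With 12 periods per year: i = 0.00766667, n = 216.
FV = PV·(1+i)^n = 165,500 × 5.205336 = 861,483.1137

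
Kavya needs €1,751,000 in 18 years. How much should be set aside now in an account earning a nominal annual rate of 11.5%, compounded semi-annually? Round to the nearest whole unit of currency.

With 2 periods per year: i = 0.0575, n = 36.
Discount factor = (1+0.0575)^(−36) = 0.133631; PV = 1,751,000 × 0.133631 = 233,987.4736

€233,987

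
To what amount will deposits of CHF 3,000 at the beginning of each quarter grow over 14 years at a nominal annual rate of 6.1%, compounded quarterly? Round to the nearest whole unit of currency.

CHF 266,414

i = 0.061/4 = 0.01525 per quarter; n = 14·4 = 56.
Accumulation factor s(56|0.01525) × (1+i) = 88.804775; FV = 3000 × 88.804775 = 266,414.3249
(annuity-due: payments at period start, so ×(1+i).)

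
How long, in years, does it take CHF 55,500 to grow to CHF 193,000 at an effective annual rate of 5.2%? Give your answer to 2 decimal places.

n = ln(193000/55500) / ln(1+0.052) = ln(3.47748) / 0.050693 = 24.5853 years

24.59 years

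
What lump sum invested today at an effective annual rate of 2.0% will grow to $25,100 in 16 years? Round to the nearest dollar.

$18,284

Discount factor = (1+0.02)^(−16) = 0.728446; PV = 25,100 × 0.728446 = 18,283.9899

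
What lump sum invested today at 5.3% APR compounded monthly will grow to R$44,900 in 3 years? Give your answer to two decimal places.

With 12 periods per year: i = 0.00441667, n = 36.
Discount factor = (1+0.00441667)^(−36) = 0.853295; PV = 44,900 × 0.853295 = 38,312.9473

R$38,312.95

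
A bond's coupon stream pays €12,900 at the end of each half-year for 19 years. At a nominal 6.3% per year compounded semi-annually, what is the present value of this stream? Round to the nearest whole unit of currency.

€283,501

With 2 periods per year: i = 0.0315, n = 38.
PV = 12900 × [1 − (1+0.0315)^(−38)] / 0.0315 = 12900 × 21.976840 = 283,501.2405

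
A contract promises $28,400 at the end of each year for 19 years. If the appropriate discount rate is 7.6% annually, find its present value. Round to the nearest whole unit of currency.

$280,772

PV = 28400 × [1 − (1+0.076)^(−19)] / 0.076 = 28400 × 9.886347 = 280,772.2568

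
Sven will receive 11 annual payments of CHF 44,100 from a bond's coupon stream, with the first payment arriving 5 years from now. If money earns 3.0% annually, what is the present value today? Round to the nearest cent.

PV at t=4 (ordinary 11-year annuity): 44100 × a(11|0.03) = 44100 × 9.252624 = 408,040.7234
Discount back 4 years: 408,040.7234 × (1+0.03)^(−4) = 408,040.7234 × 0.888487 = 362,538.8978

CHF 362,538.90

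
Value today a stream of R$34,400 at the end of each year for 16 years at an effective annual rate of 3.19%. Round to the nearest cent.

R$425,891.77

Annuity factor a(16|0.0319) = 12.380575; PV = 34400 × 12.380575 = 425,891.7747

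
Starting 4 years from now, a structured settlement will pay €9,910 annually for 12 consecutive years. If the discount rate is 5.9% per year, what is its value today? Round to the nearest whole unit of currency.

PV at t=3 (ordinary 12-year annuity): 9910 × a(12|0.059) = 9910 × 8.429999 = 83,541.2859
PV₀ = 83,541.2859 / (1+0.059)^3 = 83,541.2859 / 1.187648 = 70,341.7673

€70,342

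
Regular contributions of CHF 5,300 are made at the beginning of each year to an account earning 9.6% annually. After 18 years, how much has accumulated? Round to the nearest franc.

CHF 254,560

Accumulation factor s(18|0.096) × (1+i) = 48.030245; FV = 5300 × 48.030245 = 254,560.2973
(annuity-due: payments at period start, so ×(1+i).)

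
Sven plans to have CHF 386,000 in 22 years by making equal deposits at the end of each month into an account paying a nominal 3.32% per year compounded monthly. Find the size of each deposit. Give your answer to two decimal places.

CHF 994.52

i = 0.0332/12 = 0.00276667 per month; n = 22·12 = 264.
PMT = 386000 / ( [(1+0.00276667)^264 − 1] / 0.00276667 ) = 386000 / 388.127078 = 994.5196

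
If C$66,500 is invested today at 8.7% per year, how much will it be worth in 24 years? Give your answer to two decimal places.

C$492,414.35

FV = 66,500 × (1 + 0.087)^24 = 492,414.3530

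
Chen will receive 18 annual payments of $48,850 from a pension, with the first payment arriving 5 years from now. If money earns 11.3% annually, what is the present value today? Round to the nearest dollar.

$240,702

PV at t=4 (ordinary 18-year annuity): 48850 × a(18|0.113) = 48850 × 7.561282 = 369,368.6484
Discount back 4 years: 369,368.6484 × (1+0.113)^(−4) = 369,368.6484 × 0.651657 = 240,701.8193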